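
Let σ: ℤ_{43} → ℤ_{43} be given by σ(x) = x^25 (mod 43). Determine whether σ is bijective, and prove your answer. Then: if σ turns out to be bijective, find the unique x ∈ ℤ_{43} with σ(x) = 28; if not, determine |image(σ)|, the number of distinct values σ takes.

Since 43 is prime, the nonzero elements of ℤ_{43} form a cyclic group of order 42.
As gcd(25, 42) = 1, raising to the 25th power is a bijection on this group: if x_1^25 ≡ x_2^25 then (x_1x_2^{−1})^25 = 1, and the only element of order dividing gcd(25, 42) = 1 is 1, so x_1 = x_2.
With σ(0) = 0 this makes σ injective on all of ℤ_{43}, hence bijective (finite equal-size domain and codomain). In particular σ is bijective.
Since σ is bijective, we find the preimage of 28. The inverse of x ↦ x^25 on (ℤ_{43})^× is x ↦ x^37, because 25·37 = 925 = 22·42 + 1 ≡ 1 (mod 42) and x^{42} = 1 for x ≠ 0 (Fermat). So σ⁻¹(28) = 28^37 mod 43.
Repeated squaring mod 43: 28^1 ≡ 28, 28^2 ≡ 28² = 784 ≡ 10, 28^4 ≡ 10² = 100 ≡ 14, 28^8 ≡ 14² = 196 ≡ 24, 28^16 ≡ 24² = 576 ≡ 17, 28^32 ≡ 17² = 289 ≡ 31. Since 37 = 32 + 4 + 1, 28^37 ≡ 31·14·28: 31·14 = 434 ≡ 4, then 4·28 = 112 ≡ 26. So 28^37 ≡ 26 (mod 43).
Hence σ⁻¹(28) = 26.

26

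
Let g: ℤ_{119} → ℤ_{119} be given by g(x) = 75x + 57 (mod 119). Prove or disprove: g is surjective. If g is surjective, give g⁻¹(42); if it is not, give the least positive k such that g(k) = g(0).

95

Since gcd(75, 119) = 1, 75 is invertible modulo 119. Euclid's algorithm: 119 = 1·75 + 44, 75 = 1·44 + 31, 44 = 1·31 + 13, 31 = 2·13 + 5, 13 = 2·5 + 3, 5 = 1·3 + 2, 3 = 1·2 + 1; back-substituting gives 1 = 73·75 − 46·119, so 75⁻¹ ≡ 73 (mod 119).
For any y ∈ ℤ_{119}, x = 73(y − 57) mod 119 satisfies g(x) = 75·73(y − 57) + 57 ≡ y (since 75·73 ≡ 1 mod 119). So every y has a preimage.
Therefore g is surjective.
Since g is surjective, we find g⁻¹(42): we need 75x ≡ 42 − 57 ≡ 104 (mod 119). Using 75⁻¹ = 73: x ≡ 73·104 = 7592 = 63·119 + 95, so x = 95.
Check: g(95) = 75·95 + 57 = 7182 = 60·119 + 42 ≡ 42 (mod 119).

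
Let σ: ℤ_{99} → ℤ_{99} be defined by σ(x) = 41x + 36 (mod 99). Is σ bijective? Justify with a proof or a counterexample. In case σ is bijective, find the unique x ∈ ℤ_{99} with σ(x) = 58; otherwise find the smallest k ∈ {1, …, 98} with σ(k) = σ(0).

By definition, σ is injective if σ(s) = σ(t) implies s = t.
Suppose σ(s) = σ(t) in ℤ_{99}. Then 41s + 36 ≡ 41t + 36 (mod 99), therefore 41(s − t) ≡ 0 (mod 99).
Since gcd(41, 99) = 1, 41 is invertible modulo 99, so s − t ≡ 0 (mod 99), i.e. s = t.
We now compute 41⁻¹ mod 99 explicitly. Euclid's algorithm: 99 = 2·41 + 17, 41 = 2·17 + 7, 17 = 2·7 + 3, 7 = 2·3 + 1; back-substituting gives 1 = 29·41 − 12·99, so 41⁻¹ ≡ 29 (mod 99).
Then y ↦ 29(y − 36) is a two-sided inverse to σ, so every y ∈ ℤ_{99} has a preimage.
So σ is bijective.
Since σ is bijective, we find σ⁻¹(58): we need 41x ≡ 58 − 36 ≡ 22 (mod 99). Using 41⁻¹ = 29: x ≡ 29·22 = 638 = 6·99 + 44, so x = 44.
Check: σ(44) = 41·44 + 36 = 1840 = 18·99 + 58 ≡ 58 (mod 99).

44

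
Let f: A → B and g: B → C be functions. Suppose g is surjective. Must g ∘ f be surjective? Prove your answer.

No. Take A = {0}, B = C = {0, 1, 2, 3}, f(0) = 0, and g = identity (surjective).
Then (g ∘ f)(0) = 0, and 3 ∈ C has no preimage under g ∘ f, so g ∘ f is not surjective.

not surjective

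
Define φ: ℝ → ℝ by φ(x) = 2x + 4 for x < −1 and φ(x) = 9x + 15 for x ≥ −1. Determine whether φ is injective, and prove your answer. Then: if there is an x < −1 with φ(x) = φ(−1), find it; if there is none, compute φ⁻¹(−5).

-9/2

Both pieces are strictly increasing (slopes 2 and 9), so each is injective on its own interval.
The left piece maps (−∞, −1) onto (−∞, 2); the right piece maps [−1, ∞) onto [6, ∞).
These images are disjoint, so no value is attained by both pieces. Hence φ is injective.
Because the two images are disjoint, no x < −1 has φ(x) = φ(−1), so we compute φ⁻¹(−5): −5 lies in (−∞, 2), so solve 2x + 4 = −5: x = (−5 − 4)/2 = −9/2.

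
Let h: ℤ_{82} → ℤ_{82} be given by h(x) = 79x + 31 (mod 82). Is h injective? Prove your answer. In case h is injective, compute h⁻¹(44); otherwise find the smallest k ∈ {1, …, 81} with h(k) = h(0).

If h(a) = h(b), then 79a ≡ 79b (mod 82). Because gcd(79, 82) = 1, we may cancel 79 to get a ≡ b (mod 82).
Thus h is injective.
We now compute 79⁻¹ mod 82 explicitly. Euclid's algorithm: 82 = 1·79 + 3, 79 = 26·3 + 1; back-substituting gives 1 = 27·79 − 26·82, so 79⁻¹ ≡ 27 (mod 82).
Since h is injective, we compute h⁻¹(44): solve 79x + 31 ≡ 44 (mod 82), i.e. 79x ≡ 13 (mod 82).
Multiplying by 79⁻¹ = 27 gives x ≡ 27·13 = 351 = 4·82 + 23 ≡ 23 (mod 82).
Check: h(23) = 79·23 + 31 = 1848 = 22·82 + 44 ≡ 44 (mod 82).

23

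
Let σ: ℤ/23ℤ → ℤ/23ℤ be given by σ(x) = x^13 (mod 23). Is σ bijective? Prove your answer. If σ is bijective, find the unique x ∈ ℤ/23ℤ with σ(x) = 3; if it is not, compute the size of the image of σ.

Since 23 is prime, the nonzero elements of ℤ/23ℤ form a cyclic group of order 22.
As gcd(13, 22) = 1, raising to the 13th power is a bijection on this group: if x_1^13 ≡ x_2^13 then (x_1x_2^{−1})^13 = 1, and the only element of order dividing gcd(13, 22) = 1 is 1, so x_1 = x_2.
With σ(0) = 0 this makes σ injective on all of ℤ/23ℤ, hence bijective (finite equal-size domain and codomain). In particular σ is bijective.
Since σ is bijective, we find the preimage of 3. The inverse of x ↦ x^13 on (ℤ/23ℤ)^× is x ↦ x^17, because 13·17 = 221 = 10·22 + 1 ≡ 1 (mod 22) and x^{22} = 1 for x ≠ 0 (Fermat). So σ⁻¹(3) = 3^17 mod 23.
Repeated squaring mod 23: 3^1 ≡ 3, 3^2 ≡ 3² = 9, 3^4 ≡ 9² = 81 ≡ 12, 3^8 ≡ 12² = 144 ≡ 6, 3^16 ≡ 6² = 36 ≡ 13. Since 17 = 16 + 1, 3^17 ≡ 13·3: 13·3 = 39 ≡ 16. So 3^17 ≡ 16 (mod 23).
Hence σ⁻¹(3) = 16.

16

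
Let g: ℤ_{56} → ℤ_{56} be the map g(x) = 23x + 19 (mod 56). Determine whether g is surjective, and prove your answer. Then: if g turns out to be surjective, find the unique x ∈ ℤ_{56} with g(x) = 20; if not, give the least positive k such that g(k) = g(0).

Since gcd(23, 56) = 1, 23 is invertible modulo 56. Euclid's algorithm: 56 = 2·23 + 10, 23 = 2·10 + 3, 10 = 3·3 + 1; back-substituting gives 1 = 39·23 − 16·56, so 23⁻¹ ≡ 39 (mod 56).
Then y ↦ 39(y − 19) is a two-sided inverse to g, so every y ∈ ℤ_{56} has a preimage.
Therefore g is surjective.
Since g is surjective, we find g⁻¹(20): we need 23x ≡ 20 − 19 ≡ 1 (mod 56). Using 23⁻¹ = 39: x ≡ 39·1 = 39, so x = 39.
Check: g(39) = 23·39 + 19 = 916 = 16·56 + 20 ≡ 20 (mod 56).

39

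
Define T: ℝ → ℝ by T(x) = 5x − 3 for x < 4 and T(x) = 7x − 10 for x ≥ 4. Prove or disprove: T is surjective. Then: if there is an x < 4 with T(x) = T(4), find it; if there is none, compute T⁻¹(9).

12/5

Both pieces are strictly increasing (slopes 5 and 7), so each is injective on its own interval.
The left piece maps (−∞, 4) onto (−∞, 17); the right piece maps [4, ∞) onto [18, ∞).
The union (−∞, 17) ∪ [18, ∞) omits the interval between 17 and 18; in particular 17 has no preimage. So T is not surjective.
Because the two images are disjoint, no x < 4 has T(x) = T(4), so we compute T⁻¹(9): 9 lies in (−∞, 17), so solve 5x − 3 = 9: x = (9 + 3)/5 = 12/5.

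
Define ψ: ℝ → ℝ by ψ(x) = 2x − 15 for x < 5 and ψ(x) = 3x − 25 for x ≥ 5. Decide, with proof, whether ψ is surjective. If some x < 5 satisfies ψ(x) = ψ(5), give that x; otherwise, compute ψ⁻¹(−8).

Both pieces are strictly increasing (slopes 2 and 3), so each is injective on its own interval.
The left piece maps (−∞, 5) onto (−∞, −5); the right piece maps [5, ∞) onto [−10, ∞).
The union (−∞, −5) ∪ [−10, ∞) covers ℝ, so ψ is surjective.
For the follow-up: the images overlap, so an x < 5 with ψ(x) = ψ(5) exists. ψ(5) = −10; solving 2x − 15 = −10 for x < 5 gives x = (−10 + 15)/2 = 5/2.

5/2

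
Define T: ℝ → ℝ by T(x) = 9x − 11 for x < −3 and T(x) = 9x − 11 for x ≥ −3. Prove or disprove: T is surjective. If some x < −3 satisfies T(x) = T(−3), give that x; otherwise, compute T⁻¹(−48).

Both pieces are strictly increasing (slopes 9 and 9), so each is injective on its own interval.
The left piece maps (−∞, −3) onto (−∞, −38); the right piece maps [−3, ∞) onto [−38, ∞).
These images together cover ℝ, so T is surjective.
Because the two images are disjoint, no x < −3 has T(x) = T(−3), so we compute T⁻¹(−48): −48 lies in (−∞, −38), so solve 9x − 11 = −48: x = (−48 + 11)/9 = −37/9.

-37/9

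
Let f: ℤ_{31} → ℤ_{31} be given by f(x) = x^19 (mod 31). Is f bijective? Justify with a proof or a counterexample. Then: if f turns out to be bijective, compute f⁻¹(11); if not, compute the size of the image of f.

22

Since 31 is prime, the nonzero elements of ℤ_{31} form a cyclic group of order 30.
As gcd(19, 30) = 1, raising to the 19th power is a bijection on this group: if u^19 ≡ v^19 then (uv^{−1})^19 = 1, and the only element of order dividing gcd(19, 30) = 1 is 1, so u = v.
With f(0) = 0 this makes f injective on all of ℤ_{31}, hence bijective (finite equal-size domain and codomain). In particular f is bijective.
Since f is bijective, we find the preimage of 11. The inverse of x ↦ x^19 on (ℤ_{31})^× is x ↦ x^19, because 19·19 = 361 = 12·30 + 1 ≡ 1 (mod 30) and x^{30} = 1 for x ≠ 0 (Fermat). So f⁻¹(11) = 11^19 mod 31.
Repeated squaring mod 31: 11^1 ≡ 11, 11^2 ≡ 11² = 121 ≡ 28, 11^4 ≡ 28² = 784 ≡ 9, 11^8 ≡ 9² = 81 ≡ 19, 11^16 ≡ 19² = 361 ≡ 20. Since 19 = 16 + 2 + 1, 11^19 ≡ 20·28·11: 20·28 = 560 ≡ 2, then 2·11 = 22. So 11^19 ≡ 22 (mod 31).
Hence f⁻¹(11) = 22.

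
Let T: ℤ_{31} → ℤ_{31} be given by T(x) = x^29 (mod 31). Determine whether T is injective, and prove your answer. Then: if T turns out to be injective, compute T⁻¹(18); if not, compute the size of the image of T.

Since 31 is prime, the nonzero elements of ℤ_{31} form a cyclic group of order 30.
As gcd(29, 30) = 1, raising to the 29th power is a bijection on this group: if s^29 ≡ t^29 then (st^{−1})^29 = 1, and the only element of order dividing gcd(29, 30) = 1 is 1, so s = t.
With T(0) = 0 this makes T injective on all of ℤ_{31}, hence bijective (finite equal-size domain and codomain). In particular T is injective.
Since T is injective, we find the preimage of 18. The inverse of x ↦ x^29 on (ℤ_{31})^× is x ↦ x^29, because 29·29 = 841 = 28·30 + 1 ≡ 1 (mod 30) and x^{30} = 1 for x ≠ 0 (Fermat). So T⁻¹(18) = 18^29 mod 31.
Repeated squaring mod 31: 18^1 ≡ 18, 18^2 ≡ 18² = 324 ≡ 14, 18^4 ≡ 14² = 196 ≡ 10, 18^8 ≡ 10² = 100 ≡ 7, 18^16 ≡ 7² = 49 ≡ 18. Since 29 = 16 + 8 + 4 + 1, 18^29 ≡ 18·7·10·18: 18·7 = 126 ≡ 2, then 2·10 = 20, then 20·18 = 360 ≡ 19. So 18^29 ≡ 19 (mod 31).
Hence T⁻¹(18) = 19.

19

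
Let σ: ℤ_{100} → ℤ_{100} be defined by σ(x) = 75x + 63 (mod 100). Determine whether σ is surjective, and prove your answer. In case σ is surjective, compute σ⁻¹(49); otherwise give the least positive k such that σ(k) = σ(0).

4

Since gcd(75, 100) = 25, we have 75x ≡ 0 (mod 25) for all x, so σ(x) ≡ 13 (mod 25).
But 0 ≢ 13 (mod 25), so 0 ∈ ℤ_{100} has no preimage. So σ is not surjective.
Since σ is not surjective, we find the least positive k with σ(k) = σ(0): this means 75k ≡ 0 (mod 100), i.e. 100 ∣ 75k. Since gcd(75, 100) = 25, dividing through by 25 this holds exactly when 4 ∣ 3k, and as gcd(3, 4) = 1, exactly when 4 ∣ k.
The smallest positive such k is 4.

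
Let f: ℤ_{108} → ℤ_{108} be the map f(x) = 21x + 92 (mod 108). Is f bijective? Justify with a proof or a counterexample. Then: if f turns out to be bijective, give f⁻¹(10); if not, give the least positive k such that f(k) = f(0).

36

We have gcd(21, 108) = 3 > 1. Taking s = 0 and t = 36: f(0) = 92 and f(36) = 21·36 + 92 = 848 ≡ 92 (mod 108).
So f(0) = f(36) while 0 ≠ 36, hence f is not injective, hence not bijective.
Since f is not bijective, we find the least positive k with f(k) = f(0): this means 21k ≡ 0 (mod 108), i.e. 108 ∣ 21k. Since gcd(21, 108) = 3, dividing through by 3 this holds exactly when 36 ∣ 7k, and as gcd(7, 36) = 1, exactly when 36 ∣ k.
The smallest positive such k is 36.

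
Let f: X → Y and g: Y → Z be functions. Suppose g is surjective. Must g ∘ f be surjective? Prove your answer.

not surjective

No. Take X = {0}, Y = Z = {0, 1, 2, 3, 4}, f(0) = 0, and g = identity (surjective).
Then (g ∘ f)(0) = 0, and 4 ∈ Z has no preimage under g ∘ f, so g ∘ f is not surjective.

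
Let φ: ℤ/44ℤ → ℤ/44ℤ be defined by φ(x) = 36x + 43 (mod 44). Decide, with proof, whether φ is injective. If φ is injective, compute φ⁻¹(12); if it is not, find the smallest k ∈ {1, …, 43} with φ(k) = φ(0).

11

We have gcd(36, 44) = 4 > 1. Taking x_1 = 0 and x_2 = 11: φ(0) = 43 and φ(11) = 36·11 + 43 = 439 ≡ 43 (mod 44).
So φ(0) = φ(11) while 0 ≠ 11, so φ is not injective.
Since φ is not injective, we find the least positive k with φ(k) = φ(0): this means 36k ≡ 0 (mod 44), i.e. 44 ∣ 36k. Since gcd(36, 44) = 4, dividing through by 4 this holds exactly when 11 ∣ 9k, and as gcd(9, 11) = 1, exactly when 11 ∣ k.
The smallest positive such k is 11.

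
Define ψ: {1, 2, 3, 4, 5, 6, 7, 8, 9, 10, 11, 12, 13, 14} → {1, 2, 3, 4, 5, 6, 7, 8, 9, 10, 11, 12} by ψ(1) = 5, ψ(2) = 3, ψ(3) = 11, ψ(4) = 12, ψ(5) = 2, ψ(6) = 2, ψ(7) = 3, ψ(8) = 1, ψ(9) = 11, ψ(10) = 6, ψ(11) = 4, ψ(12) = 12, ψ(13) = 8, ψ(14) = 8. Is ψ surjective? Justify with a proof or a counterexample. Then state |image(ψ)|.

9

No element maps to 7, so ψ is not surjective.
The image of ψ is {1, 2, 3, 4, 5, 6, 8, 11, 12}, which has 9 elements.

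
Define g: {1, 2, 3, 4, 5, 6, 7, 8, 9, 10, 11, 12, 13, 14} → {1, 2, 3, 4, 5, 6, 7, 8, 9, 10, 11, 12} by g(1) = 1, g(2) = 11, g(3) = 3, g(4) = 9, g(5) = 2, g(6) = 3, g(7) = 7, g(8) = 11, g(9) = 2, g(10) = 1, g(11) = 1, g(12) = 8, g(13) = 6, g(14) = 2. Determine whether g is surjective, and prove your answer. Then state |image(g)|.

No element maps to 4, so g is not surjective.
The image of g is {1, 2, 3, 6, 7, 8, 9, 11}, which has 8 elements.

8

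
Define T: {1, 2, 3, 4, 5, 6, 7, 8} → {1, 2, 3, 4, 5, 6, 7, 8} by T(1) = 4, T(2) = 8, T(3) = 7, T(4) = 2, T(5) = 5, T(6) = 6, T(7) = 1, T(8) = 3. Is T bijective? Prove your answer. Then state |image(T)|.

8

The values 4, 8, 7, 2, 5, 6, 1, 3 are a permutation of {1, 2, 3, 4, 5, 6, 7, 8}: each element appears exactly once.
So T is injective and surjective, hence bijective.
The image of T is {1, 2, 3, 4, 5, 6, 7, 8}, which has 8 elements.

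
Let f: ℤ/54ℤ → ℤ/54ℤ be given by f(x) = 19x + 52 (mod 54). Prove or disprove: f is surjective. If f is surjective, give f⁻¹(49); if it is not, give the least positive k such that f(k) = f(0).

Recall: surjectivity means every element of the codomain has a preimage under f.
Since gcd(19, 54) = 1, 19 is invertible modulo 54. Euclid's algorithm: 54 = 2·19 + 16, 19 = 1·16 + 3, 16 = 5·3 + 1; back-substituting gives 1 = 37·19 − 13·54, so 19⁻¹ ≡ 37 (mod 54).
Then y ↦ 37(y − 52) is a two-sided inverse to f, so every y ∈ ℤ/54ℤ has a preimage.
Therefore f is surjective.
Since f is surjective, we compute f⁻¹(49): solve 19x + 52 ≡ 49 (mod 54), i.e. 19x ≡ 51 (mod 54).
Multiplying by 19⁻¹ = 37 gives x ≡ 37·51 = 1887 = 34·54 + 51 ≡ 51 (mod 54).
Check: f(51) = 19·51 + 52 = 1021 = 18·54 + 49 ≡ 49 (mod 54).

51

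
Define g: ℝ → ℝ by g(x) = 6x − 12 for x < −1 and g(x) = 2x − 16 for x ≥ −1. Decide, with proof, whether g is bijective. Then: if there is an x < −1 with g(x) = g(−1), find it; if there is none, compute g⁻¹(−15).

1/2

Both pieces are strictly increasing (slopes 6 and 2), so each is injective on its own interval.
The left piece maps (−∞, −1) onto (−∞, −18); the right piece maps [−1, ∞) onto [−18, ∞).
Since −18 = −18, the images partition ℝ: g is injective and surjective, hence bijective.
Because the two images are disjoint, no x < −1 has g(x) = g(−1), so we compute g⁻¹(−15): −15 lies in [−18, ∞), so solve 2x − 16 = −15: x = (−15 + 16)/2 = 1/2.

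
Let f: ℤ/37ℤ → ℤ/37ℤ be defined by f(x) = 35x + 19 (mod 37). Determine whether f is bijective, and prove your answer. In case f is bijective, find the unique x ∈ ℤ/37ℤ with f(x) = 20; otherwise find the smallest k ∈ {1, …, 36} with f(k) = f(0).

Suppose f(a) = f(b) in ℤ/37ℤ. Then 35a + 19 ≡ 35b + 19 (mod 37), hence 35(a − b) ≡ 0 (mod 37).
Since gcd(35, 37) = 1, 35 is invertible modulo 37, thus a − b ≡ 0 (mod 37), i.e. a = b.
We now compute 35⁻¹ mod 37 explicitly. Euclid's algorithm: 37 = 1·35 + 2, 35 = 17·2 + 1; back-substituting gives 1 = 18·35 − 17·37, so 35⁻¹ ≡ 18 (mod 37).
Then y ↦ 18(y − 19) is a two-sided inverse to f, so every y ∈ ℤ/37ℤ has a preimage.
So f is bijective.
Since f is bijective, we compute f⁻¹(20): solve 35x + 19 ≡ 20 (mod 37), i.e. 35x ≡ 1 (mod 37).
Multiplying by 35⁻¹ = 18 gives x ≡ 18·1 = 18 ≡ 18 (mod 37).
Check: f(18) = 35·18 + 19 = 649 = 17·37 + 20 ≡ 20 (mod 37).

18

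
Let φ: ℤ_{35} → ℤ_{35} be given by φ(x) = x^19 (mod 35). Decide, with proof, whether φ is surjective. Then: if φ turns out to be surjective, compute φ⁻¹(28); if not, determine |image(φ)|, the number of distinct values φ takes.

Computing x^19 mod 35 for each x (by repeated squaring, reducing mod 35 at every step), the values φ(0), φ(1), …, φ(34) are: 0, 1, 23, 17, 4, 5, 6, 28, 22, 9, 10, 11, 33, 27, 14, 15, 16, 3, 32, 19, 20, 21, 8, 2, 24, 25, 26, 13, 7, 29, 30, 31, 18, 12, 34.
Every element of ℤ_{35} appears exactly once in this list, so φ is a bijection, and in particular surjective.
Since φ is surjective, we read off the preimage of 28 from the same table: φ(7) = 28, so φ⁻¹(28) = 7.

7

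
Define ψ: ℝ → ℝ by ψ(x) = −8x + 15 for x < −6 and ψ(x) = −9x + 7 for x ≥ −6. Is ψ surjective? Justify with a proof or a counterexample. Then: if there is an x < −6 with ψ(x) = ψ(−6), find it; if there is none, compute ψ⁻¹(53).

Both pieces are strictly decreasing (slopes −8 and −9), so each is injective on its own interval.
The left piece maps (−∞, −6) onto (63, ∞); the right piece maps [−6, ∞) onto (−∞, 61].
The union (63, ∞) ∪ (−∞, 61] omits the interval between 63 and 61; in particular 63 has no preimage. So ψ is not surjective.
Because the two images are disjoint, no x < −6 has ψ(x) = ψ(−6), so we compute ψ⁻¹(53): 53 lies in (−∞, 61], so solve −9x + 7 = 53: x = (53 − 7)/(−9) = −46/9.

-46/9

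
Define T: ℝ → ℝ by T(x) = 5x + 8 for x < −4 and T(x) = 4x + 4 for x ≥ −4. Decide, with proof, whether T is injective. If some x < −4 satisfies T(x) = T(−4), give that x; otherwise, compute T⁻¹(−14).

-22/5

Both pieces are strictly increasing (slopes 5 and 4), so each is injective on its own interval.
The left piece maps (−∞, −4) onto (−∞, −12); the right piece maps [−4, ∞) onto [−12, ∞).
These images are disjoint, so no value is attained by both pieces. Hence T is injective.
Because the two images are disjoint, no x < −4 has T(x) = T(−4), so we compute T⁻¹(−14): −14 lies in (−∞, −12), so solve 5x + 8 = −14: x = (−14 − 8)/5 = −22/5.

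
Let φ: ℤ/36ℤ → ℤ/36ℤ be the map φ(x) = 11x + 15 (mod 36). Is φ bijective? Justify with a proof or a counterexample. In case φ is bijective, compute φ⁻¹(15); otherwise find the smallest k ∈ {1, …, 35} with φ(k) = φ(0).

0

If φ(x_1) = φ(x_2), then 11x_1 ≡ 11x_2 (mod 36). Because gcd(11, 36) = 1, we may cancel 11 to get x_1 ≡ x_2 (mod 36).
We now compute 11⁻¹ mod 36 explicitly. Euclid's algorithm: 36 = 3·11 + 3, 11 = 3·3 + 2, 3 = 1·2 + 1; back-substituting gives 1 = 23·11 − 7·36, so 11⁻¹ ≡ 23 (mod 36).
For any y ∈ ℤ/36ℤ, x = 23(y − 15) mod 36 satisfies φ(x) = 11·23(y − 15) + 15 ≡ y (since 11·23 ≡ 1 mod 36). So every y has a preimage.
Thus φ is bijective.
Since φ is bijective, we find φ⁻¹(15): we need 11x ≡ 15 − 15 ≡ 0 (mod 36). Using 11⁻¹ = 23: x ≡ 23·0 = 0, so x = 0.
Check: φ(0) = 11·0 + 15 = 15 ≡ 15 (mod 36).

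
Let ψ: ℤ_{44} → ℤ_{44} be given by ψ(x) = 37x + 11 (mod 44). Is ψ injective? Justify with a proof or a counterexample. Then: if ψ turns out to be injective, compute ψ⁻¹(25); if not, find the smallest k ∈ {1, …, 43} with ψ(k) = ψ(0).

If ψ(u) = ψ(v), then 37u ≡ 37v (mod 44). Because gcd(37, 44) = 1, we may cancel 37 to get u ≡ v (mod 44).
Thus ψ is injective.
We now compute 37⁻¹ mod 44 explicitly. Euclid's algorithm: 44 = 1·37 + 7, 37 = 5·7 + 2, 7 = 3·2 + 1; back-substituting gives 1 = 25·37 − 21·44, so 37⁻¹ ≡ 25 (mod 44).
Since ψ is injective, we find ψ⁻¹(25): we need 37x ≡ 25 − 11 ≡ 14 (mod 44). Using 37⁻¹ = 25: x ≡ 25·14 = 350 = 7·44 + 42, so x = 42.
Check: ψ(42) = 37·42 + 11 = 1565 = 35·44 + 25 ≡ 25 (mod 44).

42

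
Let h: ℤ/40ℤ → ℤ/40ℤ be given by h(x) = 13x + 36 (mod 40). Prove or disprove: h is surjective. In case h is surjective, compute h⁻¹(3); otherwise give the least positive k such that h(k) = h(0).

Since gcd(13, 40) = 1, 13 is invertible modulo 40. Euclid's algorithm: 40 = 3·13 + 1; back-substituting gives 1 = 37·13 − 12·40, so 13⁻¹ ≡ 37 (mod 40).
For any y ∈ ℤ/40ℤ, x = 37(y − 36) mod 40 satisfies h(x) = 13·37(y − 36) + 36 ≡ y (since 13·37 ≡ 1 mod 40). So every y has a preimage.
So h is surjective.
Since h is surjective, we compute h⁻¹(3): solve 13x + 36 ≡ 3 (mod 40), i.e. 13x ≡ 7 (mod 40).
Multiplying by 13⁻¹ = 37 gives x ≡ 37·7 = 259 = 6·40 + 19 ≡ 19 (mod 40).
Check: h(19) = 13·19 + 36 = 283 = 7·40 + 3 ≡ 3 (mod 40).

19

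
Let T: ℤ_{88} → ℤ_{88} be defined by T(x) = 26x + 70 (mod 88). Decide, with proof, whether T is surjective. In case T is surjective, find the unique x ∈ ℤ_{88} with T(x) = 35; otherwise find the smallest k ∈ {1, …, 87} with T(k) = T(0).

44

Since gcd(26, 88) = 2, we have 26x ≡ 0 (mod 2) for all x, so T(x) ≡ 0 (mod 2).
But 1 ≢ 0 (mod 2), so 1 ∈ ℤ_{88} has no preimage. Hence T is not surjective.
Since T is not surjective, we find the least positive k with T(k) = T(0): this means 26k ≡ 0 (mod 88), i.e. 88 ∣ 26k. Since gcd(26, 88) = 2, dividing through by 2 this holds exactly when 44 ∣ 13k, and as gcd(13, 44) = 1, exactly when 44 ∣ k.
The smallest positive such k is 44.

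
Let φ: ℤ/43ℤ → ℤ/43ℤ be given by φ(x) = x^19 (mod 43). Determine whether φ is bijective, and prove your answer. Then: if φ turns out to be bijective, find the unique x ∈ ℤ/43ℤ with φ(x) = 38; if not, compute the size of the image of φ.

24

Since 43 is prime, the nonzero elements of ℤ/43ℤ form a cyclic group of order 42.
As gcd(19, 42) = 1, raising to the 19th power is a bijection on this group: if x_1^19 ≡ x_2^19 then (x_1x_2^{−1})^19 = 1, and the only element of order dividing gcd(19, 42) = 1 is 1, so x_1 = x_2.
With φ(0) = 0 this makes φ injective on all of ℤ/43ℤ, hence bijective (finite equal-size domain and codomain). In particular φ is bijective.
Since φ is bijective, we find the preimage of 38. The inverse of x ↦ x^19 on (ℤ/43ℤ)^× is x ↦ x^31, because 19·31 = 589 = 14·42 + 1 ≡ 1 (mod 42) and x^{42} = 1 for x ≠ 0 (Fermat). So φ⁻¹(38) = 38^31 mod 43.
Repeated squaring mod 43: 38^1 ≡ 38, 38^2 ≡ 38² = 1444 ≡ 25, 38^4 ≡ 25² = 625 ≡ 23, 38^8 ≡ 23² = 529 ≡ 13, 38^16 ≡ 13² = 169 ≡ 40. Since 31 = 16 + 8 + 4 + 2 + 1, 38^31 ≡ 40·13·23·25·38: 40·13 = 520 ≡ 4, then 4·23 = 92 ≡ 6, then 6·25 = 150 ≡ 21, then 21·38 = 798 ≡ 24. So 38^31 ≡ 24 (mod 43).
Hence φ⁻¹(38) = 24.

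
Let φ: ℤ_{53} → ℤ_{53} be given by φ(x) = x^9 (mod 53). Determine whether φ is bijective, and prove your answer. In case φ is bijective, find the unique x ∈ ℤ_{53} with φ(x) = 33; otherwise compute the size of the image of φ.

Since 53 is prime, the nonzero elements of ℤ_{53} form a cyclic group of order 52.
As gcd(9, 52) = 1, raising to the 9th power is a bijection on this group: if x_1^9 ≡ x_2^9 then (x_1x_2^{−1})^9 = 1, and the only element of order dividing gcd(9, 52) = 1 is 1, so x_1 = x_2.
With φ(0) = 0 this makes φ injective on all of ℤ_{53}, hence bijective (finite equal-size domain and codomain). In particular φ is bijective.
Since φ is bijective, we find the preimage of 33. The inverse of x ↦ x^9 on (ℤ_{53})^× is x ↦ x^29, because 9·29 = 261 = 5·52 + 1 ≡ 1 (mod 52) and x^{52} = 1 for x ≠ 0 (Fermat). So φ⁻¹(33) = 33^29 mod 53.
Repeated squaring mod 53: 33^1 ≡ 33, 33^2 ≡ 33² = 1089 ≡ 29, 33^4 ≡ 29² = 841 ≡ 46, 33^8 ≡ 46² = 2116 ≡ 49, 33^16 ≡ 49² = 2401 ≡ 16. Since 29 = 16 + 8 + 4 + 1, 33^29 ≡ 16·49·46·33: 16·49 = 784 ≡ 42, then 42·46 = 1932 ≡ 24, then 24·33 = 792 ≡ 50. So 33^29 ≡ 50 (mod 53).
Hence φ⁻¹(33) = 50.

50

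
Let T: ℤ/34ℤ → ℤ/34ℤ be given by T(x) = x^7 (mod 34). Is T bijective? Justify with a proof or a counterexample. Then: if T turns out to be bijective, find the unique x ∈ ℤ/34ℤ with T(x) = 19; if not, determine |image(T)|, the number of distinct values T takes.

9

Computing x^7 mod 34 for each x (by repeated squaring, reducing mod 34 at every step), the values T(0), T(1), …, T(33) are: 0, 1, 26, 11, 30, 27, 14, 29, 32, 19, 22, 3, 24, 21, 6, 25, 16, 17, 18, 9, 28, 13, 10, 31, 12, 15, 2, 5, 20, 7, 4, 23, 8, 33.
Every element of ℤ/34ℤ appears exactly once in this list, so T is a bijection, and in particular bijective.
Since T is bijective, we read off the preimage of 19 from the same table: T(9) = 19, so T⁻¹(19) = 9.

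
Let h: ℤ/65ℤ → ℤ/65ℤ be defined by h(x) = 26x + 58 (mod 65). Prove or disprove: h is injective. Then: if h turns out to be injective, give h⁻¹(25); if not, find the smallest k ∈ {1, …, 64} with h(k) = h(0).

5

By definition, h is injective when h(x_1) = h(x_2) forces x_1 = x_2.
We have gcd(26, 65) = 13 > 1. Taking x_1 = 0 and x_2 = 5: h(0) = 58 and h(5) = 26·5 + 58 = 188 ≡ 58 (mod 65).
So h(0) = h(5) while 0 ≠ 5, thus h is not injective.
Since h is not injective, we find the least positive k with h(k) = h(0): this means 26k ≡ 0 (mod 65), i.e. 65 ∣ 26k. Since gcd(26, 65) = 13, dividing through by 13 this holds exactly when 5 ∣ 2k, and as gcd(2, 5) = 1, exactly when 5 ∣ k.
The smallest positive such k is 5.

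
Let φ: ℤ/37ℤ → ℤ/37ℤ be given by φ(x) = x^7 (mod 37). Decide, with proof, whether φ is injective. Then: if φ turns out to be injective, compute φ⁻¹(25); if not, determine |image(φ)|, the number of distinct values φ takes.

21

Since 37 is prime, the nonzero elements of ℤ/37ℤ form a cyclic group of order 36.
As gcd(7, 36) = 1, raising to the 7th power is a bijection on this group: if a^7 ≡ b^7 then (ab^{−1})^7 = 1, and the only element of order dividing gcd(7, 36) = 1 is 1, so a = b.
With φ(0) = 0 this makes φ injective on all of ℤ/37ℤ, hence bijective (finite equal-size domain and codomain). In particular φ is injective.
Since φ is injective, we find the preimage of 25. The inverse of x ↦ x^7 on (ℤ/37ℤ)^× is x ↦ x^31, because 7·31 = 217 = 6·36 + 1 ≡ 1 (mod 36) and x^{36} = 1 for x ≠ 0 (Fermat). So φ⁻¹(25) = 25^31 mod 37.
Repeated squaring mod 37: 25^1 ≡ 25, 25^2 ≡ 25² = 625 ≡ 33, 25^4 ≡ 33² = 1089 ≡ 16, 25^8 ≡ 16² = 256 ≡ 34, 25^16 ≡ 34² = 1156 ≡ 9. Since 31 = 16 + 8 + 4 + 2 + 1, 25^31 ≡ 9·34·16·33·25: 9·34 = 306 ≡ 10, then 10·16 = 160 ≡ 12, then 12·33 = 396 ≡ 26, then 26·25 = 650 ≡ 21. So 25^31 ≡ 21 (mod 37).
Hence φ⁻¹(25) = 21.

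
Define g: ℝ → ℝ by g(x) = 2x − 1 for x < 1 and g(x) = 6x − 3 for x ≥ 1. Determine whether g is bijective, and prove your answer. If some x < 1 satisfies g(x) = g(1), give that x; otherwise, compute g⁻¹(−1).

0

Both pieces are strictly increasing (slopes 2 and 6), so each is injective on its own interval.
The left piece maps (−∞, 1) onto (−∞, 1); the right piece maps [1, ∞) onto [3, ∞).
The images leave a gap (1 has no preimage), so g is not surjective, hence not bijective.
Because the two images are disjoint, no x < 1 has g(x) = g(1), so we compute g⁻¹(−1): −1 lies in (−∞, 1), so solve 2x − 1 = −1: x = (−1 + 1)/2 = 0.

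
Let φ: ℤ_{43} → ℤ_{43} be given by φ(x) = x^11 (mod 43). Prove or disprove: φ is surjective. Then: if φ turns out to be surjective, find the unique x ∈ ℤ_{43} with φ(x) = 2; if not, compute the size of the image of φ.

39

Since 43 is prime, the nonzero elements of ℤ_{43} form a cyclic group of order 42.
As gcd(11, 42) = 1, raising to the 11th power is a bijection on this group: if s^11 ≡ t^11 then (st^{−1})^11 = 1, and the only element of order dividing gcd(11, 42) = 1 is 1, so s = t.
With φ(0) = 0 this makes φ injective on all of ℤ_{43}, hence bijective (finite equal-size domain and codomain). In particular φ is surjective.
Since φ is surjective, we find the preimage of 2. The inverse of x ↦ x^11 on (ℤ_{43})^× is x ↦ x^23, because 11·23 = 253 = 6·42 + 1 ≡ 1 (mod 42) and x^{42} = 1 for x ≠ 0 (Fermat). So φ⁻¹(2) = 2^23 mod 43.
Repeated squaring mod 43: 2^1 ≡ 2, 2^2 ≡ 2² = 4, 2^4 ≡ 4² = 16, 2^8 ≡ 16² = 256 ≡ 41, 2^16 ≡ 41² = 1681 ≡ 4. Since 23 = 16 + 4 + 2 + 1, 2^23 ≡ 4·16·4·2: 4·16 = 64 ≡ 21, then 21·4 = 84 ≡ 41, then 41·2 = 82 ≡ 39. So 2^23 ≡ 39 (mod 43).
Hence φ⁻¹(2) = 39.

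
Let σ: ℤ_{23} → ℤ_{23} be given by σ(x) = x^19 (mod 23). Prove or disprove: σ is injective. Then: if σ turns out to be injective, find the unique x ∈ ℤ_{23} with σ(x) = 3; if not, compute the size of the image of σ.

Since 23 is prime, the nonzero elements of ℤ_{23} form a cyclic group of order 22.
As gcd(19, 22) = 1, raising to the 19th power is a bijection on this group: if u^19 ≡ v^19 then (uv^{−1})^19 = 1, and the only element of order dividing gcd(19, 22) = 1 is 1, so u = v.
With σ(0) = 0 this makes σ injective on all of ℤ_{23}, hence bijective (finite equal-size domain and codomain). In particular σ is injective.
Since σ is injective, we find the preimage of 3. The inverse of x ↦ x^19 on (ℤ_{23})^× is x ↦ x^7, because 19·7 = 133 = 6·22 + 1 ≡ 1 (mod 22) and x^{22} = 1 for x ≠ 0 (Fermat). So σ⁻¹(3) = 3^7 mod 23.
Repeated squaring mod 23: 3^1 ≡ 3, 3^2 ≡ 3² = 9, 3^4 ≡ 9² = 81 ≡ 12. Since 7 = 4 + 2 + 1, 3^7 ≡ 12·9·3: 12·9 = 108 ≡ 16, then 16·3 = 48 ≡ 2. So 3^7 ≡ 2 (mod 23).
Hence σ⁻¹(3) = 2.

2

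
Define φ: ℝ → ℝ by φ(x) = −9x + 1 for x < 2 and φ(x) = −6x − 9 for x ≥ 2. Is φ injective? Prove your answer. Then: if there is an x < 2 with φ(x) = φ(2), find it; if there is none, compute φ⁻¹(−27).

Both pieces are strictly decreasing (slopes −9 and −6), so each is injective on its own interval.
The left piece maps (−∞, 2) onto (−17, ∞); the right piece maps [2, ∞) onto (−∞, −21].
These images are disjoint, so no value is attained by both pieces. Hence φ is injective.
Because the two images are disjoint, no x < 2 has φ(x) = φ(2), so we compute φ⁻¹(−27): −27 lies in (−∞, −21], so solve −6x − 9 = −27: x = (−27 + 9)/(−6) = 3.

3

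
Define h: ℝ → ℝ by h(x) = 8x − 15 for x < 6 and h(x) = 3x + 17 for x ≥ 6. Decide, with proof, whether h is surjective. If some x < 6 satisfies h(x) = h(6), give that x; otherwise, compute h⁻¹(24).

39/8

Both pieces are strictly increasing (slopes 8 and 3), so each is injective on its own interval.
The left piece maps (−∞, 6) onto (−∞, 33); the right piece maps [6, ∞) onto [35, ∞).
The union (−∞, 33) ∪ [35, ∞) omits the interval between 33 and 35; in particular 33 has no preimage. So h is not surjective.
Because the two images are disjoint, no x < 6 has h(x) = h(6), so we compute h⁻¹(24): 24 lies in (−∞, 33), so solve 8x − 15 = 24: x = (24 + 15)/8 = 39/8.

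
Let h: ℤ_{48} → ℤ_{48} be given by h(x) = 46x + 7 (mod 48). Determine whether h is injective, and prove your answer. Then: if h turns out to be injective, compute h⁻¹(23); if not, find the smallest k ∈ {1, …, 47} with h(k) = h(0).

We have gcd(46, 48) = 2 > 1. Taking s = 0 and t = 24: h(0) = 7 and h(24) = 46·24 + 7 = 1111 ≡ 7 (mod 48).
So h(0) = h(24) while 0 ≠ 24, thus h is not injective.
Since h is not injective, we find the least positive k with h(k) = h(0): this means 46k ≡ 0 (mod 48), i.e. 48 ∣ 46k. Since gcd(46, 48) = 2, dividing through by 2 this holds exactly when 24 ∣ 23k, and as gcd(23, 24) = 1, exactly when 24 ∣ k.
The smallest positive such k is 24.

24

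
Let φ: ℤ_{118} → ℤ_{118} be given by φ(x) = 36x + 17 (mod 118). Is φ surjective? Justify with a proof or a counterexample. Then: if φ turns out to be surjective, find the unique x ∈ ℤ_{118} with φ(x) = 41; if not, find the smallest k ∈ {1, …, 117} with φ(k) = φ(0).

Recall: surjectivity means every element of the codomain has a preimage under φ.
Since gcd(36, 118) = 2, we have 36x ≡ 0 (mod 2) for all x, so φ(x) ≡ 1 (mod 2).
But 0 ≢ 1 (mod 2), so 0 ∈ ℤ_{118} has no preimage. Hence φ is not surjective.
Since φ is not surjective, we find the least positive k with φ(k) = φ(0): this means 36k ≡ 0 (mod 118), i.e. 118 ∣ 36k. Since gcd(36, 118) = 2, dividing through by 2 this holds exactly when 59 ∣ 18k, and as gcd(18, 59) = 1, exactly when 59 ∣ k.
The smallest positive such k is 59.

59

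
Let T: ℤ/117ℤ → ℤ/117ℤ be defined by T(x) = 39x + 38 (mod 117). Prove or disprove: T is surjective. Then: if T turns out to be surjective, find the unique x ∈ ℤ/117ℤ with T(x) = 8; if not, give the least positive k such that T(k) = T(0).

3

Since gcd(39, 117) = 39, we have 39x ≡ 0 (mod 39) for all x, so T(x) ≡ 38 (mod 39).
But 0 ≢ 38 (mod 39), so 0 ∈ ℤ/117ℤ has no preimage. So T is not surjective.
Since T is not surjective, we find the least positive k with T(k) = T(0): this means 39k ≡ 0 (mod 117), i.e. 117 ∣ 39k. Since gcd(39, 117) = 39, dividing through by 39 this holds exactly when 3 ∣ k.
The smallest positive such k is 3.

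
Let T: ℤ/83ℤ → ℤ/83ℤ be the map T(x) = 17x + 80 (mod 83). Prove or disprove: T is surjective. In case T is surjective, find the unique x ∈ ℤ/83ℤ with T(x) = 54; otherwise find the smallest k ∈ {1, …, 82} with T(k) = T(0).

18

Recall that surjectivity means every element of the codomain has a preimage under T.
Since gcd(17, 83) = 1, 17 is invertible modulo 83. Euclid's algorithm: 83 = 4·17 + 15, 17 = 1·15 + 2, 15 = 7·2 + 1; back-substituting gives 1 = 44·17 − 9·83, so 17⁻¹ ≡ 44 (mod 83).
For any y ∈ ℤ/83ℤ, x = 44(y − 80) mod 83 satisfies T(x) = 17·44(y − 80) + 80 ≡ y (since 17·44 ≡ 1 mod 83). So every y has a preimage.
Therefore T is surjective.
Since T is surjective, we compute T⁻¹(54): solve 17x + 80 ≡ 54 (mod 83), i.e. 17x ≡ 57 (mod 83).
Multiplying by 17⁻¹ = 44 gives x ≡ 44·57 = 2508 = 30·83 + 18 ≡ 18 (mod 83).
Check: T(18) = 17·18 + 80 = 386 = 4·83 + 54 ≡ 54 (mod 83).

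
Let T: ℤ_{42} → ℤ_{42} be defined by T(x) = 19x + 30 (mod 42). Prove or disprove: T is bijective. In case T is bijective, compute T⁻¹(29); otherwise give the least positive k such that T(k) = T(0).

If T(x_1) = T(x_2), then 19x_1 ≡ 19x_2 (mod 42). Because gcd(19, 42) = 1, we may cancel 19 to get x_1 ≡ x_2 (mod 42).
We now compute 19⁻¹ mod 42 explicitly. Euclid's algorithm: 42 = 2·19 + 4, 19 = 4·4 + 3, 4 = 1·3 + 1; back-substituting gives 1 = 31·19 − 14·42, so 19⁻¹ ≡ 31 (mod 42).
Then y ↦ 31(y − 30) is a two-sided inverse to T, so every y ∈ ℤ_{42} has a preimage.
Hence T is bijective.
Since T is bijective, we compute T⁻¹(29): solve 19x + 30 ≡ 29 (mod 42), i.e. 19x ≡ 41 (mod 42).
Multiplying by 19⁻¹ = 31 gives x ≡ 31·41 = 1271 = 30·42 + 11 ≡ 11 (mod 42).
Check: T(11) = 19·11 + 30 = 239 = 5·42 + 29 ≡ 29 (mod 42).

11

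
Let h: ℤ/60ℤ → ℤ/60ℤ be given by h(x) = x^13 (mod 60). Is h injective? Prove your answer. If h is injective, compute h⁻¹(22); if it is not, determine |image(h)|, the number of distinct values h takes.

45

h(0) = 0^13 = 0.
h(30): Repeated squaring mod 60: 30^1 ≡ 30, 30^2 ≡ 30² = 900 ≡ 0, 30^4 ≡ 0² = 0, 30^8 ≡ 0² = 0. Since 13 = 8 + 4 + 1, 30^13 ≡ 0·0·30: 0·0 = 0, then 0·30 = 0. So 30^13 ≡ 0 (mod 60).
So h(0) = h(30) = 0 while 0 ≠ 30, hence h is not injective.
Since h is not injective, we determine |image(h)|. Computing x^13 mod 60 for each x (by repeated squaring, reducing mod 60 at every step), the values h(0), h(1), …, h(59) are: 0, 1, 32, 3, 4, 5, 36, 7, 8, 9, 40, 11, 12, 13, 44, 15, 16, 17, 48, 19, 20, 21, 52, 23, 24, 25, 56, 27, 28, 29, 0, 31, 32, 33, 4, 35, 36, 37, 8, 39, 40, 41, 12, 43, 44, 45, 16, 47, 48, 49, 20, 51, 52, 53, 24, 55, 56, 57, 28, 59.
The distinct values are {0, 1, 3, 4, 5, 7, 8, 9, 11, 12, 13, 15, 16, 17, 19, 20, 21, 23, 24, 25, 27, 28, 29, 31, 32, 33, 35, 36, 37, 39, 40, 41, 43, 44, 45, 47, 48, 49, 51, 52, 53, 55, 56, 57, 59}; there are 45 of them.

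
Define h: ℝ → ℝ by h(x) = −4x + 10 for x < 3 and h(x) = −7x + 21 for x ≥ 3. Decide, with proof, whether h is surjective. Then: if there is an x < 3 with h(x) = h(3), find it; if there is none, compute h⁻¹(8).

Both pieces are strictly decreasing (slopes −4 and −7), so each is injective on its own interval.
The left piece maps (−∞, 3) onto (−2, ∞); the right piece maps [3, ∞) onto (−∞, 0].
The union (−2, ∞) ∪ (−∞, 0] covers ℝ, so h is surjective.
For the follow-up: the images overlap, so an x < 3 with h(x) = h(3) exists. h(3) = 0; solving −4x + 10 = 0 for x < 3 gives x = (0 − 10)/(−4) = 5/2.

5/2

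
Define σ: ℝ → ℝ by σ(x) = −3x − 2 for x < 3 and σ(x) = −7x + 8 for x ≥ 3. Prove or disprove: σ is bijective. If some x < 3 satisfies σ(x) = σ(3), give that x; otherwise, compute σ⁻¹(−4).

2/3

Both pieces are strictly decreasing (slopes −3 and −7), so each is injective on its own interval.
The left piece maps (−∞, 3) onto (−11, ∞); the right piece maps [3, ∞) onto (−∞, −13].
The images leave a gap (−11 has no preimage), so σ is not surjective, hence not bijective.
Because the two images are disjoint, no x < 3 has σ(x) = σ(3), so we compute σ⁻¹(−4): −4 lies in (−11, ∞), so solve −3x − 2 = −4: x = (−4 + 2)/(−3) = 2/3.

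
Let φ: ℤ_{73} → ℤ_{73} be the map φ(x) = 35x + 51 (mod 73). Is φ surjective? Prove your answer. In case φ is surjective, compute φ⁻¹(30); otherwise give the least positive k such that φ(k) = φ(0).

14

Recall that φ is surjective if every y in the codomain equals φ(x) for some x in the domain.
Since gcd(35, 73) = 1, 35 is invertible modulo 73. Euclid's algorithm: 73 = 2·35 + 3, 35 = 11·3 + 2, 3 = 1·2 + 1; back-substituting gives 1 = 48·35 − 23·73, so 35⁻¹ ≡ 48 (mod 73).
Then y ↦ 48(y − 51) is a two-sided inverse to φ, so every y ∈ ℤ_{73} has a preimage.
So φ is surjective.
Since φ is surjective, we find φ⁻¹(30): we need 35x ≡ 30 − 51 ≡ 52 (mod 73). Using 35⁻¹ = 48: x ≡ 48·52 = 2496 = 34·73 + 14, so x = 14.
Check: φ(14) = 35·14 + 51 = 541 = 7·73 + 30 ≡ 30 (mod 73).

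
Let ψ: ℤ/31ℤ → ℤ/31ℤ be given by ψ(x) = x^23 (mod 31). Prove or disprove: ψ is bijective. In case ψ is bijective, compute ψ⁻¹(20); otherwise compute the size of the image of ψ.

28

Since 31 is prime, the nonzero elements of ℤ/31ℤ form a cyclic group of order 30.
As gcd(23, 30) = 1, raising to the 23rd power is a bijection on this group: if u^23 ≡ v^23 then (uv^{−1})^23 = 1, and the only element of order dividing gcd(23, 30) = 1 is 1, so u = v.
With ψ(0) = 0 this makes ψ injective on all of ℤ/31ℤ, hence bijective (finite equal-size domain and codomain). In particular ψ is bijective.
Since ψ is bijective, we find the preimage of 20. The inverse of x ↦ x^23 on (ℤ/31ℤ)^× is x ↦ x^17, because 23·17 = 391 = 13·30 + 1 ≡ 1 (mod 30) and x^{30} = 1 for x ≠ 0 (Fermat). So ψ⁻¹(20) = 20^17 mod 31.
Repeated squaring mod 31: 20^1 ≡ 20, 20^2 ≡ 20² = 400 ≡ 28, 20^4 ≡ 28² = 784 ≡ 9, 20^8 ≡ 9² = 81 ≡ 19, 20^16 ≡ 19² = 361 ≡ 20. Since 17 = 16 + 1, 20^17 ≡ 20·20: 20·20 = 400 ≡ 28. So 20^17 ≡ 28 (mod 31).
Hence ψ⁻¹(20) = 28.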